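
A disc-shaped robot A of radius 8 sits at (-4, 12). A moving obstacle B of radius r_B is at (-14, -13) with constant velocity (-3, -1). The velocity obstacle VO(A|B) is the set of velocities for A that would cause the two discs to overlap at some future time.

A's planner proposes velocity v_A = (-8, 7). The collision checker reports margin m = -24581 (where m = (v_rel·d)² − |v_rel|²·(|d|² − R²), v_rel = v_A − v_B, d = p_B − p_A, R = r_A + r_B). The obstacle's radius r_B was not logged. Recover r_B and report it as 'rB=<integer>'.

m = -24581
d = (-10, -25);  v_rel = (-5, 8),  |v_rel|² = 89
v_rel×d = (-5)·(-25) − (8)·(-10) = 205
since m = R²·89 − 205²:  R² = (42025 + -24581) / 89 = 196
R = √196 = 14  ⇒  r_B = 14 − 8 = 6

rB=6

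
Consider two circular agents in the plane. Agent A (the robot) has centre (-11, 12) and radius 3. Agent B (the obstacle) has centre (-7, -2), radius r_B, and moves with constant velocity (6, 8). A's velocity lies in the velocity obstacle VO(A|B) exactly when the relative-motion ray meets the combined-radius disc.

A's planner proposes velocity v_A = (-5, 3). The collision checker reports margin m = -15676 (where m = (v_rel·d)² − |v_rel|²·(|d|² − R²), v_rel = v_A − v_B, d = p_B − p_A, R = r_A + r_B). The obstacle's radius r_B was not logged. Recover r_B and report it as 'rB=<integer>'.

m = -15676
d = (4, -14);  v_rel = (-11, -5),  |v_rel|² = 146
v_rel×d = (-11)·(-14) − (-5)·(4) = 174
since m = R²·146 − 174²:  R² = (30276 + -15676) / 146 = 100
R = √100 = 10  ⇒  r_B = 10 − 3 = 7

rB=7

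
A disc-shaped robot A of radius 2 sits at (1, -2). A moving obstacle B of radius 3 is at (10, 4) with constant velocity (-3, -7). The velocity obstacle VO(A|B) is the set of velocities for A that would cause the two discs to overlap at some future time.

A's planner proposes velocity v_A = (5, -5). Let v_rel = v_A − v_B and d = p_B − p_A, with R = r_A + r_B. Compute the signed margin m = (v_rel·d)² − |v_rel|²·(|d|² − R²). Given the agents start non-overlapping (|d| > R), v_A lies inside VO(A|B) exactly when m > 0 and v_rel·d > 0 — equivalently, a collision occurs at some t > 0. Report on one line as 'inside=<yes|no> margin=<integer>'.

d = (9, 6),  |d|² = 117;  R = 2+3 = 5,  c = 117−5² = 92
v_rel = (8, 2),  |v_rel|² = 68;  v_rel·d = (8)·(9) + (2)·(6) = 84
68·t² − 168·t + 92 = 0  ⇒  m = 84² − 68·92 = 800
m = 800 > 0,  v_rel·d = 84 > 0  ⇒  inside

inside=yes margin=800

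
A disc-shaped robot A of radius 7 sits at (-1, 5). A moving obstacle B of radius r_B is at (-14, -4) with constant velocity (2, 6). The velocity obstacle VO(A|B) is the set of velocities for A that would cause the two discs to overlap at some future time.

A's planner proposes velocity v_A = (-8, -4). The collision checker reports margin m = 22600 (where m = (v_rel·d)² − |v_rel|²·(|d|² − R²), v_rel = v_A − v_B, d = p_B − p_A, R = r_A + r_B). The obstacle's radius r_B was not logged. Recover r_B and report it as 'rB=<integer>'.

m = 22600
d = (-13, -9);  v_rel = (-10, -10),  |v_rel|² = 200
v_rel×d = (-10)·(-9) − (-10)·(-13) = -40
since m = R²·200 − (-40)²:  R² = (1600 + 22600) / 200 = 121
R = √121 = 11  ⇒  r_B = 11 − 7 = 4

rB=4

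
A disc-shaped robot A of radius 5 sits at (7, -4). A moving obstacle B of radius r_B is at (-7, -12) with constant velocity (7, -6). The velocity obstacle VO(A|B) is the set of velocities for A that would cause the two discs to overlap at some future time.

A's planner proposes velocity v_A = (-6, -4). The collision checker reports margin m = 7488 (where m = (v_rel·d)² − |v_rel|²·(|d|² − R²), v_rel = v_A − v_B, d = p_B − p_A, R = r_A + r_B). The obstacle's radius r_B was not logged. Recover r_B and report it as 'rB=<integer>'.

m = 7488
d = (-14, -8);  v_rel = (-13, 2),  |v_rel|² = 173
v_rel×d = (-13)·(-8) − (2)·(-14) = 132
since m = R²·173 − 132²:  R² = (17424 + 7488) / 173 = 144
R = √144 = 12  ⇒  r_B = 12 − 5 = 7

rB=7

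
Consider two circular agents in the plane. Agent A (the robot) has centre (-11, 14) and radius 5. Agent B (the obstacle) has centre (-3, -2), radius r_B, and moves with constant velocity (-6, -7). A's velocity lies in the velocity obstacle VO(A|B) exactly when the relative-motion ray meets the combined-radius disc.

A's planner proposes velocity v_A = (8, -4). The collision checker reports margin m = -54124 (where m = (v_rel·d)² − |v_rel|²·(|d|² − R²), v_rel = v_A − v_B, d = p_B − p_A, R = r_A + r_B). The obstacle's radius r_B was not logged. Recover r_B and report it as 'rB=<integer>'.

m = -54124
d = (8, -16);  v_rel = (14, 3),  |v_rel|² = 205
v_rel×d = (14)·(-16) − (3)·(8) = -248
since m = R²·205 − (-248)²:  R² = (61504 + -54124) / 205 = 36
R = √36 = 6  ⇒  r_B = 6 − 5 = 1

rB=1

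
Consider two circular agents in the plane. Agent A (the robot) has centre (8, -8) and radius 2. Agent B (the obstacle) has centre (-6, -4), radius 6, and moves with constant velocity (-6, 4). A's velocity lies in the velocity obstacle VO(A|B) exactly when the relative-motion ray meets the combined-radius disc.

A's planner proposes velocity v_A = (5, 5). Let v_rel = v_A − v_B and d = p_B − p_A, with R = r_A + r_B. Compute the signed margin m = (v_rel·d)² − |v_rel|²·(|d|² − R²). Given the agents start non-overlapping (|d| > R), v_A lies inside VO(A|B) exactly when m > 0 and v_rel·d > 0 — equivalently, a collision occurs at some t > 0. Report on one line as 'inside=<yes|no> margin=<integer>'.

d = (-14, 4),  |d|² = 212;  R = 2+6 = 8,  c = 212−8² = 148
v_rel = (11, 1),  |v_rel|² = 122;  v_rel·d = (11)·(-14) + (1)·(4) = -150
122·t² + 300·t + 148 = 0  ⇒  m = (-150)² − 122·148 = 4444
m = 4444 > 0,  v_rel·d = -150 < 0  ⇒  outside

inside=no margin=4444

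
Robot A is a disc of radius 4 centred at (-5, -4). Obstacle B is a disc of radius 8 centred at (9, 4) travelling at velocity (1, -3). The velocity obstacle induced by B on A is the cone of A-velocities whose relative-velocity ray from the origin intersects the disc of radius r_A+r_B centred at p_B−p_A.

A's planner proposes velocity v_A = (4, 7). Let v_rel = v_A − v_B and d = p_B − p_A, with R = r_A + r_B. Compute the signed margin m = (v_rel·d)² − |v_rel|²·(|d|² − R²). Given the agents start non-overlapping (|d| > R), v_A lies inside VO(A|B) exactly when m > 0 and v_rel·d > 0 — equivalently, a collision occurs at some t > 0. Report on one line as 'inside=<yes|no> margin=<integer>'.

d = (14, 8),  |d|² = 260;  R = 4+8 = 12,  c = 260−12² = 116
v_rel = (3, 10),  |v_rel|² = 109;  v_rel·d = (3)·(14) + (10)·(8) = 122
109·t² − 244·t + 116 = 0  ⇒  m = 122² − 109·116 = 2240
m = 2240 > 0,  v_rel·d = 122 > 0  ⇒  inside

inside=yes margin=2240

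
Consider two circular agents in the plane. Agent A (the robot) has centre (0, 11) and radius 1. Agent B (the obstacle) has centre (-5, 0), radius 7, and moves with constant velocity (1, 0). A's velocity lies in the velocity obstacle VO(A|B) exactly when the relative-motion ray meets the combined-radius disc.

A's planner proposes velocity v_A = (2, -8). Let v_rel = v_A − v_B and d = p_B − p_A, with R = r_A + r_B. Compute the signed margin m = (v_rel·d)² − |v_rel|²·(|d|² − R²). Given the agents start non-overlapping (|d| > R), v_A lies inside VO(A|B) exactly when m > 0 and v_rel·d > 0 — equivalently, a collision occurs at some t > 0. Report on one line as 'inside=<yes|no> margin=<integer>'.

d = (-5, -11),  |d|² = 146;  R = 1+7 = 8,  c = 146−8² = 82
v_rel = (1, -8),  |v_rel|² = 65;  v_rel·d = (1)·(-5) + (-8)·(-11) = 83
65·t² − 166·t + 82 = 0  ⇒  m = 83² − 65·82 = 1559
m = 1559 > 0,  v_rel·d = 83 > 0  ⇒  inside

inside=yes margin=1559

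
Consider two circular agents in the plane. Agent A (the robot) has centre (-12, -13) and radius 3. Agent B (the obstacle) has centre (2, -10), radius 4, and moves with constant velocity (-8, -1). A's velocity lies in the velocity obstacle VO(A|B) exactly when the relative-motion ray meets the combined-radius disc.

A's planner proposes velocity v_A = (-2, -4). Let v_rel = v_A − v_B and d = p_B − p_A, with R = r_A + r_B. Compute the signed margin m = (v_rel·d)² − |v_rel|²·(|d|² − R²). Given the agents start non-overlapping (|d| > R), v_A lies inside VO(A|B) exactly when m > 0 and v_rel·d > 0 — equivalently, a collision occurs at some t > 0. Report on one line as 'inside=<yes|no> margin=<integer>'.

d = (14, 3),  |d|² = 205;  R = 3+4 = 7,  c = 205−7² = 156
v_rel = (6, -3),  |v_rel|² = 45;  v_rel·d = (6)·(14) + (-3)·(3) = 75
45·t² − 150·t + 156 = 0  ⇒  m = 75² − 45·156 = -1395
m = -1395 < 0,  v_rel·d = 75 > 0  ⇒  outside

inside=no margin=-1395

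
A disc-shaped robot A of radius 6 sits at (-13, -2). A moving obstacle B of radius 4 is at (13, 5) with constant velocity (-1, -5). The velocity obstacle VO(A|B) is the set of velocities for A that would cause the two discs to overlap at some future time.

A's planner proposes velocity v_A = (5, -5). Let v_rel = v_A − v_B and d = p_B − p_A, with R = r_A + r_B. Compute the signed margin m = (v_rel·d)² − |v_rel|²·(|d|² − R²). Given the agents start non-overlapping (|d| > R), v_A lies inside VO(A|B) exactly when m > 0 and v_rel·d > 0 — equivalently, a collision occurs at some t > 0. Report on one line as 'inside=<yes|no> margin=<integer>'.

d = (26, 7),  |d|² = 725;  R = 6+4 = 10,  c = 725−10² = 625
v_rel = (6, 0),  |v_rel|² = 36;  v_rel·d = (6)·(26) + (0)·(7) = 156
36·t² − 312·t + 625 = 0  ⇒  m = 156² − 36·625 = 1836
m = 1836 > 0,  v_rel·d = 156 > 0  ⇒  inside

inside=yes margin=1836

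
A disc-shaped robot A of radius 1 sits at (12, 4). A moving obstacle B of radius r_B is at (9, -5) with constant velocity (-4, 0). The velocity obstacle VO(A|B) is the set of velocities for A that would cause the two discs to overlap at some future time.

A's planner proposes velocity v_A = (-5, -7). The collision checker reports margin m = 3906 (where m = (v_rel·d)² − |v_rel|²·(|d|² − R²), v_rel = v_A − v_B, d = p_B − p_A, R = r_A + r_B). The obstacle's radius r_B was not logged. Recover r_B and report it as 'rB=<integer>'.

m = 3906
d = (-3, -9);  v_rel = (-1, -7),  |v_rel|² = 50
v_rel×d = (-1)·(-9) − (-7)·(-3) = -12
since m = R²·50 − (-12)²:  R² = (144 + 3906) / 50 = 81
R = √81 = 9  ⇒  r_B = 9 − 1 = 8

rB=8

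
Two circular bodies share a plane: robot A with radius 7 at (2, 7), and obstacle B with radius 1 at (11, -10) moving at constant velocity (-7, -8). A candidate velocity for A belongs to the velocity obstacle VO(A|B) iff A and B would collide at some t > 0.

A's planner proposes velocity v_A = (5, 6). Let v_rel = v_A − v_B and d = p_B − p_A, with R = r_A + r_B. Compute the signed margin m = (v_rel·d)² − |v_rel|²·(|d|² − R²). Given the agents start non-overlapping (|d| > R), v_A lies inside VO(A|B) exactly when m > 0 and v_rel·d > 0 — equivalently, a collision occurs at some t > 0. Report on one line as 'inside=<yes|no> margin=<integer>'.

d = (9, -17),  |d|² = 370;  R = 7+1 = 8,  c = 370−8² = 306
v_rel = (12, 14),  |v_rel|² = 340;  v_rel·d = (12)·(9) + (14)·(-17) = -130
340·t² + 260·t + 306 = 0  ⇒  m = (-130)² − 340·306 = -87140
m = -87140 < 0,  v_rel·d = -130 < 0  ⇒  outside

inside=no margin=-87140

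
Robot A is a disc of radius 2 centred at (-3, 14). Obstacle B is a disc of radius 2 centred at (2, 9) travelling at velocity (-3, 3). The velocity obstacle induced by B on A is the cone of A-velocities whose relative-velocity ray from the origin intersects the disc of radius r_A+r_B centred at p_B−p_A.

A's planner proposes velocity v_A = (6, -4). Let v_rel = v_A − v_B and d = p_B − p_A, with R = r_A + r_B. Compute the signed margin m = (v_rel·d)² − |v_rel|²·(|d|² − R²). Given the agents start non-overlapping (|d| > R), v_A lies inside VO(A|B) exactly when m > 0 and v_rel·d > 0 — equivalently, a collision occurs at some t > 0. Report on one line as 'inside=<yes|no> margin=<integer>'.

d = (5, -5),  |d|² = 50;  R = 2+2 = 4,  c = 50−4² = 34
v_rel = (9, -7),  |v_rel|² = 130;  v_rel·d = (9)·(5) + (-7)·(-5) = 80
130·t² − 160·t + 34 = 0  ⇒  m = 80² − 130·34 = 1980
m = 1980 > 0,  v_rel·d = 80 > 0  ⇒  inside

inside=yes margin=1980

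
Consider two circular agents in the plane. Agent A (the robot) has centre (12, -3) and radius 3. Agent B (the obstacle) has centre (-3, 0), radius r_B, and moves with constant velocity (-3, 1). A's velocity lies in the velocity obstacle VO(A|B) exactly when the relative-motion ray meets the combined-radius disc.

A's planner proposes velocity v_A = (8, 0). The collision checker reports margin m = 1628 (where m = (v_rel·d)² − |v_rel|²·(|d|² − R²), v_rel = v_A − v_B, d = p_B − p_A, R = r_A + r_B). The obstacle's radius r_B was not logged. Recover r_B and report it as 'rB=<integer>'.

m = 1628
d = (-15, 3);  v_rel = (11, -1),  |v_rel|² = 122
v_rel×d = (11)·(3) − (-1)·(-15) = 18
since m = R²·122 − 18²:  R² = (324 + 1628) / 122 = 16
R = √16 = 4  ⇒  r_B = 4 − 3 = 1

rB=1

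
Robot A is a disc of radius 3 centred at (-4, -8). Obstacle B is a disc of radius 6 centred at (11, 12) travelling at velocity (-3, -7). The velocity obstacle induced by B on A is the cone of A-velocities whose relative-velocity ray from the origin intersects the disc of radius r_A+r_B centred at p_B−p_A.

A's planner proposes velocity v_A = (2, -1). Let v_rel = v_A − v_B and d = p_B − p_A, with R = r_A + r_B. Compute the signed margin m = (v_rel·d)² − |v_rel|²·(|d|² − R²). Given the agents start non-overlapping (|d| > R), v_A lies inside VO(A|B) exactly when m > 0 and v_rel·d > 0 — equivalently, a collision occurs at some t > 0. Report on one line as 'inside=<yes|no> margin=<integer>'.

d = (15, 20),  |d|² = 625;  R = 3+6 = 9,  c = 625−9² = 544
v_rel = (5, 6),  |v_rel|² = 61;  v_rel·d = (5)·(15) + (6)·(20) = 195
61·t² − 390·t + 544 = 0  ⇒  m = 195² − 61·544 = 4841
m = 4841 > 0,  v_rel·d = 195 > 0  ⇒  inside

inside=yes margin=4841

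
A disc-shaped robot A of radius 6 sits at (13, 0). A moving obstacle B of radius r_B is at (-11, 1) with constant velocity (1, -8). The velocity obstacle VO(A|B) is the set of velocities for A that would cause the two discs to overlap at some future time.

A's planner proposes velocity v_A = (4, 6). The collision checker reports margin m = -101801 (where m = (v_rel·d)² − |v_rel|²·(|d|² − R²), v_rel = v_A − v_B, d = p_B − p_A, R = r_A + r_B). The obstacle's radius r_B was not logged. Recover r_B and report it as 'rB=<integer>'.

m = -101801
d = (-24, 1);  v_rel = (3, 14),  |v_rel|² = 205
v_rel×d = (3)·(1) − (14)·(-24) = 339
since m = R²·205 − 339²:  R² = (114921 + -101801) / 205 = 64
R = √64 = 8  ⇒  r_B = 8 − 6 = 2

rB=2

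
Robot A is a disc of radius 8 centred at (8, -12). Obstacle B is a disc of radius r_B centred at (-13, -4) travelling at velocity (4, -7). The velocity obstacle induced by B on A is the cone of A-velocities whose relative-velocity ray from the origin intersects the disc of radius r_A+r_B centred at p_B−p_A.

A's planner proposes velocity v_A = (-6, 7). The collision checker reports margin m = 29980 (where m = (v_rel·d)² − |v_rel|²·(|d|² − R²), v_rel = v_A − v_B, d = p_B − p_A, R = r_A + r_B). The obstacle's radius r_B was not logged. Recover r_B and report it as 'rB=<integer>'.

m = 29980
d = (-21, 8);  v_rel = (-10, 14),  |v_rel|² = 296
v_rel×d = (-10)·(8) − (14)·(-21) = 214
since m = R²·296 − 214²:  R² = (45796 + 29980) / 296 = 256
R = √256 = 16  ⇒  r_B = 16 − 8 = 8

rB=8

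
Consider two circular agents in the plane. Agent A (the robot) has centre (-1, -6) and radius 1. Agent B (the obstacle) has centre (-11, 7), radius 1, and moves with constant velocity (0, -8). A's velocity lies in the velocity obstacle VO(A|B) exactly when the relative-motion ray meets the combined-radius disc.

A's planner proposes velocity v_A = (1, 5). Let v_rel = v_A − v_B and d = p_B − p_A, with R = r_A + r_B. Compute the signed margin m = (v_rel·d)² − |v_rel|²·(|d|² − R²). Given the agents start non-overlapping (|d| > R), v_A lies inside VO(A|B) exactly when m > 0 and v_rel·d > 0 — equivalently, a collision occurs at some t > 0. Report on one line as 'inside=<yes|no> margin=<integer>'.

d = (-10, 13),  |d|² = 269;  R = 1+1 = 2,  c = 269−2² = 265
v_rel = (1, 13),  |v_rel|² = 170;  v_rel·d = (1)·(-10) + (13)·(13) = 159
170·t² − 318·t + 265 = 0  ⇒  m = 159² − 170·265 = -19769
m = -19769 < 0,  v_rel·d = 159 > 0  ⇒  outside

inside=no margin=-19769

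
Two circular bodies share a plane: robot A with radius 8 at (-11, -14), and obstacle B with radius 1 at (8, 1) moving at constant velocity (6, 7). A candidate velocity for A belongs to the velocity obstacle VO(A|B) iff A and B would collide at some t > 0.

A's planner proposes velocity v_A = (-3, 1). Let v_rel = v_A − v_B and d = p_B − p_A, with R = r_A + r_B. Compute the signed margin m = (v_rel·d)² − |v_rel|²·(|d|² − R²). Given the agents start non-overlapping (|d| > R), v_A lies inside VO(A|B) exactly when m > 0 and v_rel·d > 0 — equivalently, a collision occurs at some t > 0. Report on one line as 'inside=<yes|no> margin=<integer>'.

d = (19, 15),  |d|² = 586;  R = 8+1 = 9,  c = 586−9² = 505
v_rel = (-9, -6),  |v_rel|² = 117;  v_rel·d = (-9)·(19) + (-6)·(15) = -261
117·t² + 522·t + 505 = 0  ⇒  m = (-261)² − 117·505 = 9036
m = 9036 > 0,  v_rel·d = -261 < 0  ⇒  outside

inside=no margin=9036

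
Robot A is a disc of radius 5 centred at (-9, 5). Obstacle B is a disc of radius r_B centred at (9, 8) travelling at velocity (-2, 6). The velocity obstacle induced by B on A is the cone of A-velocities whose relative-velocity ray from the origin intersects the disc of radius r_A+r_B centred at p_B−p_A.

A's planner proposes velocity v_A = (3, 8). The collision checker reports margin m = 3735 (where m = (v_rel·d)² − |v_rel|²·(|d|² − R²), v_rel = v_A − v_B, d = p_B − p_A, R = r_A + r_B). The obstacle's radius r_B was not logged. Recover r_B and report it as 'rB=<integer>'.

m = 3735
d = (18, 3);  v_rel = (5, 2),  |v_rel|² = 29
v_rel×d = (5)·(3) − (2)·(18) = -21
since m = R²·29 − (-21)²:  R² = (441 + 3735) / 29 = 144
R = √144 = 12  ⇒  r_B = 12 − 5 = 7

rB=7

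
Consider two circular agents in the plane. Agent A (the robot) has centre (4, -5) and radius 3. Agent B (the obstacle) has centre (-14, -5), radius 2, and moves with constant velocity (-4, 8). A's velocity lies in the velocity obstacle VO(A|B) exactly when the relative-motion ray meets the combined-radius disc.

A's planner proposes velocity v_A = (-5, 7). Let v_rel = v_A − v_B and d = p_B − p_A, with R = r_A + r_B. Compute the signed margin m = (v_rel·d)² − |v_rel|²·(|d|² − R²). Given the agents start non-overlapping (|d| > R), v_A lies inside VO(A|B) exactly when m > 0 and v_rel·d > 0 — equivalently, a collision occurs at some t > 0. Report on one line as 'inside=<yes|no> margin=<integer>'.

d = (-18, 0),  |d|² = 324;  R = 3+2 = 5,  c = 324−5² = 299
v_rel = (-1, -1),  |v_rel|² = 2;  v_rel·d = (-1)·(-18) + (-1)·(0) = 18
2·t² − 36·t + 299 = 0  ⇒  m = 18² − 2·299 = -274
m = -274 < 0,  v_rel·d = 18 > 0  ⇒  outside

inside=no margin=-274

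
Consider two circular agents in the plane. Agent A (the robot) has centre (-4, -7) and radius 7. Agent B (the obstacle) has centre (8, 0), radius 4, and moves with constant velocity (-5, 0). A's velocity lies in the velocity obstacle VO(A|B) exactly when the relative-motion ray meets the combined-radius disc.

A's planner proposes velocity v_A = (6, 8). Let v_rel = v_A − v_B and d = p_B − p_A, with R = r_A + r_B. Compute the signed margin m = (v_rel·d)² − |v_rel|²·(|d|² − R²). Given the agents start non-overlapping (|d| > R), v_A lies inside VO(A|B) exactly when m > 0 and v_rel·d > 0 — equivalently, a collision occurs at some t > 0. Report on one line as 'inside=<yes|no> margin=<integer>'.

d = (12, 7),  |d|² = 193;  R = 7+4 = 11,  c = 193−11² = 72
v_rel = (11, 8),  |v_rel|² = 185;  v_rel·d = (11)·(12) + (8)·(7) = 188
185·t² − 376·t + 72 = 0  ⇒  m = 188² − 185·72 = 22024
m = 22024 > 0,  v_rel·d = 188 > 0  ⇒  inside

inside=yes margin=22024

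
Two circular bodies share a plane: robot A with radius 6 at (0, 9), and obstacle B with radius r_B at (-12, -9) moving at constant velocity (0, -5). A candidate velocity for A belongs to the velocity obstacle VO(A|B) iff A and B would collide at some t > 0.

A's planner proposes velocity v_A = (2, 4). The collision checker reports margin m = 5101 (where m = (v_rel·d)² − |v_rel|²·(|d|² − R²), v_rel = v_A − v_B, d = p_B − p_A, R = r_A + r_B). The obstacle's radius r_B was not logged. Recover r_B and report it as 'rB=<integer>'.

m = 5101
d = (-12, -18);  v_rel = (2, 9),  |v_rel|² = 85
v_rel×d = (2)·(-18) − (9)·(-12) = 72
since m = R²·85 − 72²:  R² = (5184 + 5101) / 85 = 121
R = √121 = 11  ⇒  r_B = 11 − 6 = 5

rB=5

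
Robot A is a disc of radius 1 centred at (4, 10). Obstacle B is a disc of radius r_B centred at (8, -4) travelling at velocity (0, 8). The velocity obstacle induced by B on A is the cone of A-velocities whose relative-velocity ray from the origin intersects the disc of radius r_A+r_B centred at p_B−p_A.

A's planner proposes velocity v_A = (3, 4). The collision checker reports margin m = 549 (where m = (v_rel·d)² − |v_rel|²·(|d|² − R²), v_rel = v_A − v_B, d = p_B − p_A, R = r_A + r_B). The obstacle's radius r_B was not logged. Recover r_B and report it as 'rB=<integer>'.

m = 549
d = (4, -14);  v_rel = (3, -4),  |v_rel|² = 25
v_rel×d = (3)·(-14) − (-4)·(4) = -26
since m = R²·25 − (-26)²:  R² = (676 + 549) / 25 = 49
R = √49 = 7  ⇒  r_B = 7 − 1 = 6

rB=6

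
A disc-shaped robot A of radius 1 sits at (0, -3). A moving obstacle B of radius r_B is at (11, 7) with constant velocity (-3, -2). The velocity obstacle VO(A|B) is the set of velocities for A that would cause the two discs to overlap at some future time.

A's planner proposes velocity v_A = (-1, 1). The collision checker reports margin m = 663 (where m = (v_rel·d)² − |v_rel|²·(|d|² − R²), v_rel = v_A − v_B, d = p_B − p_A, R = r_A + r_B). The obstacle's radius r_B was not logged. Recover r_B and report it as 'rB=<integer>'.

m = 663
d = (11, 10);  v_rel = (2, 3),  |v_rel|² = 13
v_rel×d = (2)·(10) − (3)·(11) = -13
since m = R²·13 − (-13)²:  R² = (169 + 663) / 13 = 64
R = √64 = 8  ⇒  r_B = 8 − 1 = 7

rB=7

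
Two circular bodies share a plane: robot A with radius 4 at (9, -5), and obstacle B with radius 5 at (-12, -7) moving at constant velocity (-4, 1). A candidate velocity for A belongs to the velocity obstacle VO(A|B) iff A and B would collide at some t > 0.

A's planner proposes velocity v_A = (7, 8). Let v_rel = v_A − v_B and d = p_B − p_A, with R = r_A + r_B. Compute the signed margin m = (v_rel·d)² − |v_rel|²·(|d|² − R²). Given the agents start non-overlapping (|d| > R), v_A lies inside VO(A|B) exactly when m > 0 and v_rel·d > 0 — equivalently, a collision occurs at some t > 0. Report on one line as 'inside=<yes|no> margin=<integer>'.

d = (-21, -2),  |d|² = 445;  R = 4+5 = 9,  c = 445−9² = 364
v_rel = (11, 7),  |v_rel|² = 170;  v_rel·d = (11)·(-21) + (7)·(-2) = -245
170·t² + 490·t + 364 = 0  ⇒  m = (-245)² − 170·364 = -1855
m = -1855 < 0,  v_rel·d = -245 < 0  ⇒  outside

inside=no margin=-1855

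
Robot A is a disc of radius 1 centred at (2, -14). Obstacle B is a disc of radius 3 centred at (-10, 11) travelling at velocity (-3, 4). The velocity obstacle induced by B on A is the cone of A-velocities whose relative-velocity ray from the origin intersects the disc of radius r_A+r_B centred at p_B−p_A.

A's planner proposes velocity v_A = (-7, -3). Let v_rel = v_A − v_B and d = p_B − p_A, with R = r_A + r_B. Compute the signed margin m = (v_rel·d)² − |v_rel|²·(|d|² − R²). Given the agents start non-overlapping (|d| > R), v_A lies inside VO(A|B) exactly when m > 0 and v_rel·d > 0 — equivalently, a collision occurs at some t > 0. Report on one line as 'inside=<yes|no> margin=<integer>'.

d = (-12, 25),  |d|² = 769;  R = 1+3 = 4,  c = 769−4² = 753
v_rel = (-4, -7),  |v_rel|² = 65;  v_rel·d = (-4)·(-12) + (-7)·(25) = -127
65·t² + 254·t + 753 = 0  ⇒  m = (-127)² − 65·753 = -32816
m = -32816 < 0,  v_rel·d = -127 < 0  ⇒  outside

inside=no margin=-32816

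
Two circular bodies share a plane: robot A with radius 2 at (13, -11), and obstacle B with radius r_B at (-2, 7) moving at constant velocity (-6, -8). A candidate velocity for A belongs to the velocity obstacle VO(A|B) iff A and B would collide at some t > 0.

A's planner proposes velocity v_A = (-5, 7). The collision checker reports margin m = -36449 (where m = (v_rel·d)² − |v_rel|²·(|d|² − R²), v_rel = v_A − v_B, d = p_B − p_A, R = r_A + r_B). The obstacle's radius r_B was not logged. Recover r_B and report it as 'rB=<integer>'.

m = -36449
d = (-15, 18);  v_rel = (1, 15),  |v_rel|² = 226
v_rel×d = (1)·(18) − (15)·(-15) = 243
since m = R²·226 − 243²:  R² = (59049 + -36449) / 226 = 100
R = √100 = 10  ⇒  r_B = 10 − 2 = 8

rB=8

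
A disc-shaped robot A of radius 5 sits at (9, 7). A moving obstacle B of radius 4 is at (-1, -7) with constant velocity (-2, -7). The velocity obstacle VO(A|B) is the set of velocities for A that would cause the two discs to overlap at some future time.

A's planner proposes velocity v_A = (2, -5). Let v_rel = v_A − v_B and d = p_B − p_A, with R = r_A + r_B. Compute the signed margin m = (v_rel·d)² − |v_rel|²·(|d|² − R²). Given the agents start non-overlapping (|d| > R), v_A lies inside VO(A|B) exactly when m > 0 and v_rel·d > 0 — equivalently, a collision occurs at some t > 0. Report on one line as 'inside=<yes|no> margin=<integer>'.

d = (-10, -14),  |d|² = 296;  R = 5+4 = 9,  c = 296−9² = 215
v_rel = (4, 2),  |v_rel|² = 20;  v_rel·d = (4)·(-10) + (2)·(-14) = -68
20·t² + 136·t + 215 = 0  ⇒  m = (-68)² − 20·215 = 324
m = 324 > 0,  v_rel·d = -68 < 0  ⇒  outside

inside=no margin=324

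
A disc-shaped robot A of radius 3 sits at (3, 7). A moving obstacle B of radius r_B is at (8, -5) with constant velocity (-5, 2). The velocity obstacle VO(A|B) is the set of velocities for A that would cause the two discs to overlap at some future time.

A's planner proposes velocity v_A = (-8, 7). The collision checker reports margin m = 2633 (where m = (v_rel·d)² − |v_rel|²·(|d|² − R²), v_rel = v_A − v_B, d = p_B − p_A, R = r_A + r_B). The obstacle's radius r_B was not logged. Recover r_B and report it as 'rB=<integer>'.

m = 2633
d = (5, -12);  v_rel = (-3, 5),  |v_rel|² = 34
v_rel×d = (-3)·(-12) − (5)·(5) = 11
since m = R²·34 − 11²:  R² = (121 + 2633) / 34 = 81
R = √81 = 9  ⇒  r_B = 9 − 3 = 6

rB=6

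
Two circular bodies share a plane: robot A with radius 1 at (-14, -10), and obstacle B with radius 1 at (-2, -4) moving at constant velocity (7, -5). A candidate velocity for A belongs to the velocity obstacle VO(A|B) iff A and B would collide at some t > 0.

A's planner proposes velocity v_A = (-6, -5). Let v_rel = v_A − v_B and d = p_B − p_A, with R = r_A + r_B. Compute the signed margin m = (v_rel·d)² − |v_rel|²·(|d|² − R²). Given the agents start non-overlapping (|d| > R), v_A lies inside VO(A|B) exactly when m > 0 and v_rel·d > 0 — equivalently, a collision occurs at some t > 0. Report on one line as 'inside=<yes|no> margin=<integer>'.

d = (12, 6),  |d|² = 180;  R = 1+1 = 2,  c = 180−2² = 176
v_rel = (-13, 0),  |v_rel|² = 169;  v_rel·d = (-13)·(12) + (0)·(6) = -156
169·t² + 312·t + 176 = 0  ⇒  m = (-156)² − 169·176 = -5408
m = -5408 < 0,  v_rel·d = -156 < 0  ⇒  outside

inside=no margin=-5408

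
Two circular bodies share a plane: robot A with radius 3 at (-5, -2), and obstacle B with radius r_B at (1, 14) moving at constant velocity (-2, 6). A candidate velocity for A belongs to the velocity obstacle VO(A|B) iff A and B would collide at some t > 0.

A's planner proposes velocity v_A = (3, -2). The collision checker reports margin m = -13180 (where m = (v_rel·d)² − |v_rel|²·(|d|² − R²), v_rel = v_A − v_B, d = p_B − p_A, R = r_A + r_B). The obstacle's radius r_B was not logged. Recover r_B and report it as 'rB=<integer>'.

m = -13180
d = (6, 16);  v_rel = (5, -8),  |v_rel|² = 89
v_rel×d = (5)·(16) − (-8)·(6) = 128
since m = R²·89 − 128²:  R² = (16384 + -13180) / 89 = 36
R = √36 = 6  ⇒  r_B = 6 − 3 = 3

rB=3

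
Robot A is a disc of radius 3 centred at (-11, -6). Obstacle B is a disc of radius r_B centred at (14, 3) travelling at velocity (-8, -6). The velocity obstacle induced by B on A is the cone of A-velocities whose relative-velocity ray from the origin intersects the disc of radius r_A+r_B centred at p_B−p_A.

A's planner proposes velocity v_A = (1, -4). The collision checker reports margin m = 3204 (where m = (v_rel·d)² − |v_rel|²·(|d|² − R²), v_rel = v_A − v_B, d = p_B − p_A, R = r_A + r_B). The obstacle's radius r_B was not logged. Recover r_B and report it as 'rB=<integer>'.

m = 3204
d = (25, 9);  v_rel = (9, 2),  |v_rel|² = 85
v_rel×d = (9)·(9) − (2)·(25) = 31
since m = R²·85 − 31²:  R² = (961 + 3204) / 85 = 49
R = √49 = 7  ⇒  r_B = 7 − 3 = 4

rB=4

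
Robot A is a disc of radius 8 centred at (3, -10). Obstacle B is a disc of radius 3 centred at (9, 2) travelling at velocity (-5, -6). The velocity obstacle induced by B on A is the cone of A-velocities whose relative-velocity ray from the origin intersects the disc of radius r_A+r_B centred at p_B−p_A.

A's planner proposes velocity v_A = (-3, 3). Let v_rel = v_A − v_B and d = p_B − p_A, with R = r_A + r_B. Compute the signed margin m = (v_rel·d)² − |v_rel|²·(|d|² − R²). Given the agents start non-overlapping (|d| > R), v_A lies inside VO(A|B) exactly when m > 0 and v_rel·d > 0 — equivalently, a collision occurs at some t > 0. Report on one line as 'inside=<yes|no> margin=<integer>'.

d = (6, 12),  |d|² = 180;  R = 8+3 = 11,  c = 180−11² = 59
v_rel = (2, 9),  |v_rel|² = 85;  v_rel·d = (2)·(6) + (9)·(12) = 120
85·t² − 240·t + 59 = 0  ⇒  m = 120² − 85·59 = 9385
m = 9385 > 0,  v_rel·d = 120 > 0  ⇒  inside

inside=yes margin=9385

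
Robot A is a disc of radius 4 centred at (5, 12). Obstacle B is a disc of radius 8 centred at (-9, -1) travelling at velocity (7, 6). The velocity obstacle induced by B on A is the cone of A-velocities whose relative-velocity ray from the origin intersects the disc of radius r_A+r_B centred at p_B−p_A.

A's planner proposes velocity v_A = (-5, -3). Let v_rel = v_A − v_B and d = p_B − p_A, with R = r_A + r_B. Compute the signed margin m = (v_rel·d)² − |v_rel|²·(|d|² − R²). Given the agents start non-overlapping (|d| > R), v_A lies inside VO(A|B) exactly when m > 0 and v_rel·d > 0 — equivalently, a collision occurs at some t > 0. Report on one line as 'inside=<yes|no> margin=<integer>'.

d = (-14, -13),  |d|² = 365;  R = 4+8 = 12,  c = 365−12² = 221
v_rel = (-12, -9),  |v_rel|² = 225;  v_rel·d = (-12)·(-14) + (-9)·(-13) = 285
225·t² − 570·t + 221 = 0  ⇒  m = 285² − 225·221 = 31500
m = 31500 > 0,  v_rel·d = 285 > 0  ⇒  inside

inside=yes margin=31500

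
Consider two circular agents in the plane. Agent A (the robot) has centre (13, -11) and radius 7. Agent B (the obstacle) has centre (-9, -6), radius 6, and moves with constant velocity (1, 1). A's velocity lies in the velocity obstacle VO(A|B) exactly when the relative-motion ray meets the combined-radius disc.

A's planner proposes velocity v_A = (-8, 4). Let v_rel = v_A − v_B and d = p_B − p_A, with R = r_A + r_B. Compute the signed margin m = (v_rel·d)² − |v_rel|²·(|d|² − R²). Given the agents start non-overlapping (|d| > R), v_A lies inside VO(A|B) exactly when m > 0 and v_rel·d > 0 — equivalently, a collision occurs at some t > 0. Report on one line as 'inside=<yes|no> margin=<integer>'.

d = (-22, 5),  |d|² = 509;  R = 7+6 = 13,  c = 509−13² = 340
v_rel = (-9, 3),  |v_rel|² = 90;  v_rel·d = (-9)·(-22) + (3)·(5) = 213
90·t² − 426·t + 340 = 0  ⇒  m = 213² − 90·340 = 14769
m = 14769 > 0,  v_rel·d = 213 > 0  ⇒  inside

inside=yes margin=14769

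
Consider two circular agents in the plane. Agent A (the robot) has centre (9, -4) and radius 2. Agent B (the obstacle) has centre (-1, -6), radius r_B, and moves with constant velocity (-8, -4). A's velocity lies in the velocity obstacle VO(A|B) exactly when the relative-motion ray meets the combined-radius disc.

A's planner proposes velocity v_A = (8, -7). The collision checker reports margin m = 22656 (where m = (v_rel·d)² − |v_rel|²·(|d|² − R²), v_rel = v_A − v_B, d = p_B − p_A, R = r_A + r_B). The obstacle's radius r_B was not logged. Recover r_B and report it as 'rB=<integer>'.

m = 22656
d = (-10, -2);  v_rel = (16, -3),  |v_rel|² = 265
v_rel×d = (16)·(-2) − (-3)·(-10) = -62
since m = R²·265 − (-62)²:  R² = (3844 + 22656) / 265 = 100
R = √100 = 10  ⇒  r_B = 10 − 2 = 8

rB=8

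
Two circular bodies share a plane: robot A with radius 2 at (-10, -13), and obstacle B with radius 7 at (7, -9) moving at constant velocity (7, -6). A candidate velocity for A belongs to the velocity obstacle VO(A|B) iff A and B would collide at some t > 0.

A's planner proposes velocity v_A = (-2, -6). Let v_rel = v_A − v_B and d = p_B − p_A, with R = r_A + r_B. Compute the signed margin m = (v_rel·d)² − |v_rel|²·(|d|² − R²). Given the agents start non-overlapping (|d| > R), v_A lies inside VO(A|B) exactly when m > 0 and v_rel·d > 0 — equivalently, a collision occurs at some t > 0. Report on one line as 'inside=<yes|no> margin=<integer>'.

d = (17, 4),  |d|² = 305;  R = 2+7 = 9,  c = 305−9² = 224
v_rel = (-9, 0),  |v_rel|² = 81;  v_rel·d = (-9)·(17) + (0)·(4) = -153
81·t² + 306·t + 224 = 0  ⇒  m = (-153)² − 81·224 = 5265
m = 5265 > 0,  v_rel·d = -153 < 0  ⇒  outside

inside=no margin=5265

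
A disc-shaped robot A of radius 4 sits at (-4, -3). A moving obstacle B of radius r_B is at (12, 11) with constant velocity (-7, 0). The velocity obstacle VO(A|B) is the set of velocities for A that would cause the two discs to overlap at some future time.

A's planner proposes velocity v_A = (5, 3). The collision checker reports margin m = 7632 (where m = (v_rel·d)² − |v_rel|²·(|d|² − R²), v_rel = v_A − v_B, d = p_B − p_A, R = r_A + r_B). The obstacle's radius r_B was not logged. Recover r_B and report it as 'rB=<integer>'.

m = 7632
d = (16, 14);  v_rel = (12, 3),  |v_rel|² = 153
v_rel×d = (12)·(14) − (3)·(16) = 120
since m = R²·153 − 120²:  R² = (14400 + 7632) / 153 = 144
R = √144 = 12  ⇒  r_B = 12 − 4 = 8

rB=8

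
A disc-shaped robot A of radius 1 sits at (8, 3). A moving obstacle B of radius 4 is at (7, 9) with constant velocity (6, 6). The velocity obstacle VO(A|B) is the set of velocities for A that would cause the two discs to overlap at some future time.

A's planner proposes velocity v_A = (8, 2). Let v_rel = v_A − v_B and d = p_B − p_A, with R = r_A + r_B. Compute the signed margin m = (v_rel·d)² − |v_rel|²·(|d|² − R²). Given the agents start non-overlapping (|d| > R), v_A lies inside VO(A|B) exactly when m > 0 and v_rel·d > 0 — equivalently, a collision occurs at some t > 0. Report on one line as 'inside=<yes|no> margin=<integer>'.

d = (-1, 6),  |d|² = 37;  R = 1+4 = 5,  c = 37−5² = 12
v_rel = (2, -4),  |v_rel|² = 20;  v_rel·d = (2)·(-1) + (-4)·(6) = -26
20·t² + 52·t + 12 = 0  ⇒  m = (-26)² − 20·12 = 436
m = 436 > 0,  v_rel·d = -26 < 0  ⇒  outside

inside=no margin=436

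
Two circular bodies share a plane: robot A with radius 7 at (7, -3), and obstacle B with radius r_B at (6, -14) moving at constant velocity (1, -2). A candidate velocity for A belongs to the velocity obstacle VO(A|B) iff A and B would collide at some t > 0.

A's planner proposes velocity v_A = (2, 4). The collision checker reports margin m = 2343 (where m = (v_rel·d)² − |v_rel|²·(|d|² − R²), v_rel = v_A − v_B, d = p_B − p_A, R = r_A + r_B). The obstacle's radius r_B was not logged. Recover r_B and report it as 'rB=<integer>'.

m = 2343
d = (-1, -11);  v_rel = (1, 6),  |v_rel|² = 37
v_rel×d = (1)·(-11) − (6)·(-1) = -5
since m = R²·37 − (-5)²:  R² = (25 + 2343) / 37 = 64
R = √64 = 8  ⇒  r_B = 8 − 7 = 1

rB=1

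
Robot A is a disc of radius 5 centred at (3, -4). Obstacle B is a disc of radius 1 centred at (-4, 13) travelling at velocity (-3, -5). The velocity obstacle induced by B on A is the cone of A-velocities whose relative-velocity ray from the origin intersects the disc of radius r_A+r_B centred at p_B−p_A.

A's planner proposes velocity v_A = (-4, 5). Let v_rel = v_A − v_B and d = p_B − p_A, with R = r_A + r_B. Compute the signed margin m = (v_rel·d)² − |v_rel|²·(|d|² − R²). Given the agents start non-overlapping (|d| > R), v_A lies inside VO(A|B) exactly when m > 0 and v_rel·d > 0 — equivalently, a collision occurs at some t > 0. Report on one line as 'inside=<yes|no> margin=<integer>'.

d = (-7, 17),  |d|² = 338;  R = 5+1 = 6,  c = 338−6² = 302
v_rel = (-1, 10),  |v_rel|² = 101;  v_rel·d = (-1)·(-7) + (10)·(17) = 177
101·t² − 354·t + 302 = 0  ⇒  m = 177² − 101·302 = 827
m = 827 > 0,  v_rel·d = 177 > 0  ⇒  inside

inside=yes margin=827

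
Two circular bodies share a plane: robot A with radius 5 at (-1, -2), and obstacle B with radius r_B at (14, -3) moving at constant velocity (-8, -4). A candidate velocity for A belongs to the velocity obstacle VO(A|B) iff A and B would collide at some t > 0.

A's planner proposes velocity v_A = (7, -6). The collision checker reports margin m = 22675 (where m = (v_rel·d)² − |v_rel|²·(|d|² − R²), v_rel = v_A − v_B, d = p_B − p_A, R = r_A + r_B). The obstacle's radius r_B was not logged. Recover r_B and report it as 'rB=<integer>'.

m = 22675
d = (15, -1);  v_rel = (15, -2),  |v_rel|² = 229
v_rel×d = (15)·(-1) − (-2)·(15) = 15
since m = R²·229 − 15²:  R² = (225 + 22675) / 229 = 100
R = √100 = 10  ⇒  r_B = 10 − 5 = 5

rB=5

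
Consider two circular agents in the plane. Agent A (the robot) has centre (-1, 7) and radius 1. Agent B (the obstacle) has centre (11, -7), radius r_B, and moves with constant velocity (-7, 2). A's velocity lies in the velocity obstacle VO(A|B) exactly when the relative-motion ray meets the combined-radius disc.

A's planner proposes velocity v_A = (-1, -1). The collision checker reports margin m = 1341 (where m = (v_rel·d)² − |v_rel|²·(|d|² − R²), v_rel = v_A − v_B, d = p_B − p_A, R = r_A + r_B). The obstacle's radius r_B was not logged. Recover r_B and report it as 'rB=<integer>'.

m = 1341
d = (12, -14);  v_rel = (6, -3),  |v_rel|² = 45
v_rel×d = (6)·(-14) − (-3)·(12) = -48
since m = R²·45 − (-48)²:  R² = (2304 + 1341) / 45 = 81
R = √81 = 9  ⇒  r_B = 9 − 1 = 8

rB=8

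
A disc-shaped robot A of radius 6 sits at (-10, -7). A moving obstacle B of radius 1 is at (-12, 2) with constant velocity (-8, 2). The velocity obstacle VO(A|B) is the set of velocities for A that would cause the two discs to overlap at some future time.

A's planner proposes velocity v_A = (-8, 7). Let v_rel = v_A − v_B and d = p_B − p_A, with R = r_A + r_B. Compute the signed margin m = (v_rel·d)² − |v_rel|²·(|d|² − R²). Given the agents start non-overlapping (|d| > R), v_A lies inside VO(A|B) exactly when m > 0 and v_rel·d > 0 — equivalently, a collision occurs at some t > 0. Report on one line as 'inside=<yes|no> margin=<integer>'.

d = (-2, 9),  |d|² = 85;  R = 6+1 = 7,  c = 85−7² = 36
v_rel = (0, 5),  |v_rel|² = 25;  v_rel·d = (0)·(-2) + (5)·(9) = 45
25·t² − 90·t + 36 = 0  ⇒  m = 45² − 25·36 = 1125
m = 1125 > 0,  v_rel·d = 45 > 0  ⇒  inside

inside=yes margin=1125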